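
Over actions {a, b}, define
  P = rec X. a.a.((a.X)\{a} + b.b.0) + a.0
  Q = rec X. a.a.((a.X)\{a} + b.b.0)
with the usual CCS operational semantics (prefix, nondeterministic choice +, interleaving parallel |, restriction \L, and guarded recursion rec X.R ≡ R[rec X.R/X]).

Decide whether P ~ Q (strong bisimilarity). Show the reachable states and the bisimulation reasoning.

P's transition system — 5 states:
  m0 = rec X. a.a.((a.X)\{a} + b.b.0) + a.0 :: —a→ m1, —a→ m2
  m1 = 0 :: ·
  m2 = a.((a.(rec X. a.a.((a.X)\{a} + b.b.0) + a.0))\{a} + b.b.0) :: —a→ m3
  m3 = (a.(rec X. a.a.((a.X)\{a} + b.b.0) + a.0))\{a} + b.b.0 :: —b→ m4
  m4 = b.0 :: —b→ m1
Q's transition system — 5 states:
  n0 = rec X. a.a.((a.X)\{a} + b.b.0) :: —a→ n1
  n1 = a.((a.(rec X. a.a.((a.X)\{a} + b.b.0)))\{a} + b.b.0) :: —a→ n2
  n2 = (a.(rec X. a.a.((a.X)\{a} + b.b.0)))\{a} + b.b.0 :: —b→ n3
  n3 = b.0 :: —b→ n4
  n4 = 0 :: ·
Coarsest stable partition (strong bisimilarity classes):
  B0 = {m0}
  B1 = {m1, n4}
  B2 = {m2, n1}
  B3 = {m3, n2}
  B4 = {m4, n3}
  B5 = {n0}
m0 ∈ B0, n0 ∈ B5 → different blocks

not bisimilar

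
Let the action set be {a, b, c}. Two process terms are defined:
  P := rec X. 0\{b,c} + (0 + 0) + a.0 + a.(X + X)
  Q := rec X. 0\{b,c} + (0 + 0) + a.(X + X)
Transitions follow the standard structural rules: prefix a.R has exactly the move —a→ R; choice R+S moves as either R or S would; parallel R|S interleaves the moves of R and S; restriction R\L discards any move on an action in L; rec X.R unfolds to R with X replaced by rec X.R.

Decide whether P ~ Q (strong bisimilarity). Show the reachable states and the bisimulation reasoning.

NO

Reachable graph of P (3 states):
  m0 = rec X. 0\{b,c} + (0 + 0) + a.0 + a.(X + X) → —a→ m1, —a→ m2
  m1 = (rec X. 0\{b,c} + (0 + 0) + a.0 + a.(X + X)) + (rec X. 0\{b,c} + (0 + 0) + a.0 + a.(X + X)) → —a→ m1, —a→ m2
  m2 = 0 → (no moves)
Reachable graph of Q (2 states):
  n0 = rec X. 0\{b,c} + (0 + 0) + a.(X + X) → —a→ n1
  n1 = (rec X. 0\{b,c} + (0 + 0) + a.(X + X)) + (rec X. 0\{b,c} + (0 + 0) + a.(X + X)) → —a→ n1
Bisimilarity quotient blocks:
  B0 = {m0, m1}
  B1 = {m2}
  B2 = {n0, n1}
m0 ∈ B0, n0 ∈ B2 → different blocks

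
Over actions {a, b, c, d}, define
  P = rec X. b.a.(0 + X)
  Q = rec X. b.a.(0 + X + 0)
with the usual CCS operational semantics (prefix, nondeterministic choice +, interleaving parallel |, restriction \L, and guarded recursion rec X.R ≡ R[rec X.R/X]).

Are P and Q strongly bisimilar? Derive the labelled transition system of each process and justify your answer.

P ~ Q

P's transition system — 3 states:
  s0 = rec X. b.a.(0 + X) :: —b→ s1
  s1 = a.(0 + (rec X. b.a.(0 + X))) :: —a→ s2
  s2 = 0 + (rec X. b.a.(0 + X)) :: —b→ s1
Q's transition system — 3 states:
  t0 = rec X. b.a.(0 + X + 0) :: —b→ t1
  t1 = a.(0 + (rec X. b.a.(0 + X + 0)) + 0) :: —a→ t2
  t2 = 0 + (rec X. b.a.(0 + X + 0)) + 0 :: —b→ t1
Coarsest stable partition (strong bisimilarity classes):
  B0 = {s0, s2, t0, t2}
  B1 = {s1, t1}
s0 ∈ B0, t0 ∈ B0 → same block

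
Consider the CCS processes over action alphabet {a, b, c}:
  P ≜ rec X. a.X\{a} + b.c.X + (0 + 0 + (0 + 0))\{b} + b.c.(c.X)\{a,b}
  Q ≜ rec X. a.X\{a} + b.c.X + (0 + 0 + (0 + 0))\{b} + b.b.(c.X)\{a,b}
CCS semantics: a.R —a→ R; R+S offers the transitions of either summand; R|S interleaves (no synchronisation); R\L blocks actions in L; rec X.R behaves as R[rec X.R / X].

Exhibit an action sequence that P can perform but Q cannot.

Reachable graph of P (10 states):
  s0 = rec X. a.X\{a} + b.c.X + (0 + 0 + (0 + 0))\{b} + b.c.(c.X)\{a,b} :: --a--▸ s1, --b--▸ s2, --b--▸ s3
  s1 = (rec X. a.X\{a} + b.c.X + (0 + 0 + (0 + 0))\{b} + b.c.(c.X)\{a,b})\{a} :: --b--▸ s4, --b--▸ s5
  s2 = c.(c.(rec X. a.X\{a} + b.c.X + (0 + 0 + (0 + 0))\{b} + b.c.(c.X)\{a,b}))\{a,b} :: --c--▸ s6
  s3 = c.(rec X. a.X\{a} + b.c.X + (0 + 0 + (0 + 0))\{b} + b.c.(c.X)\{a,b}) :: --c--▸ s0
  s4 = (c.(c.(rec X. a.X\{a} + b.c.X + (0 + 0 + (0 + 0))\{b} + b.c.(c.X)\{a,b}))\{a,b})\{a} :: --c--▸ s7
  s5 = (c.(rec X. a.X\{a} + b.c.X + (0 + 0 + (0 + 0))\{b} + b.c.(c.X)\{a,b}))\{a} :: --c--▸ s1
  s6 = (c.(rec X. a.X\{a} + b.c.X + (0 + 0 + (0 + 0))\{b} + b.c.(c.X)\{a,b}))\{a,b} :: --c--▸ s8
  s7 = (c.(rec X. a.X\{a} + b.c.X + (0 + 0 + (0 + 0))\{b} + b.c.(c.X)\{a,b}))\{a,b}\{a} :: --c--▸ s9
  s8 = (rec X. a.X\{a} + b.c.X + (0 + 0 + (0 + 0))\{b} + b.c.(c.X)\{a,b})\{a,b} :: ·
  s9 = (rec X. a.X\{a} + b.c.X + (0 + 0 + (0 + 0))\{b} + b.c.(c.X)\{a,b})\{a,b}\{a} :: ·
Reachable graph of Q (10 states):
  t0 = rec X. a.X\{a} + b.c.X + (0 + 0 + (0 + 0))\{b} + b.b.(c.X)\{a,b} :: --a--▸ t1, --b--▸ t2, --b--▸ t3
  t1 = (rec X. a.X\{a} + b.c.X + (0 + 0 + (0 + 0))\{b} + b.b.(c.X)\{a,b})\{a} :: --b--▸ t4, --b--▸ t5
  t2 = b.(c.(rec X. a.X\{a} + b.c.X + (0 + 0 + (0 + 0))\{b} + b.b.(c.X)\{a,b}))\{a,b} :: --b--▸ t6
  t3 = c.(rec X. a.X\{a} + b.c.X + (0 + 0 + (0 + 0))\{b} + b.b.(c.X)\{a,b}) :: --c--▸ t0
  t4 = (b.(c.(rec X. a.X\{a} + b.c.X + (0 + 0 + (0 + 0))\{b} + b.b.(c.X)\{a,b}))\{a,b})\{a} :: --b--▸ t7
  t5 = (c.(rec X. a.X\{a} + b.c.X + (0 + 0 + (0 + 0))\{b} + b.b.(c.X)\{a,b}))\{a} :: --c--▸ t1
  t6 = (c.(rec X. a.X\{a} + b.c.X + (0 + 0 + (0 + 0))\{b} + b.b.(c.X)\{a,b}))\{a,b} :: --c--▸ t8
  t7 = (c.(rec X. a.X\{a} + b.c.X + (0 + 0 + (0 + 0))\{b} + b.b.(c.X)\{a,b}))\{a,b}\{a} :: --c--▸ t9
  t8 = (rec X. a.X\{a} + b.c.X + (0 + 0 + (0 + 0))\{b} + b.b.(c.X)\{a,b})\{a,b} :: ·
  t9 = (rec X. a.X\{a} + b.c.X + (0 + 0 + (0 + 0))\{b} + b.b.(c.X)\{a,b})\{a,b}\{a} :: ·
Trace ⟨bcc⟩ through P, begin at {s0}:
  after b @ step 1: {s2, s3}
  after c @ step 2: {s0, s6}
  after c @ step 3: {s8}
  P completes σ.
Trace ⟨bcc⟩ through Q, begin at {t0}:
  after b @ step 1: {t2, t3}
  after c @ step 2: {t0}
  after c @ step 3: no successor for Q

bcc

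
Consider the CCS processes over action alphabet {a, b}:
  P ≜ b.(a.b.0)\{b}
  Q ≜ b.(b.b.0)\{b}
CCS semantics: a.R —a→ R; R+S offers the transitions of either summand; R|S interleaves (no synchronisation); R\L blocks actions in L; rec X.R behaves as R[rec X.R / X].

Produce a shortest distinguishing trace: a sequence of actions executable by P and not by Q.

Reachable graph of P (3 states):
  s0 = b.(a.b.0)\{b} :: =b=> s1
  s1 = (a.b.0)\{b} :: =a=> s2
  s2 = (b.0)\{b} :: stopped
Reachable graph of Q (2 states):
  t0 = b.(b.b.0)\{b} :: =b=> t1
  t1 = (b.b.0)\{b} :: stopped
Trace ⟨ba⟩ through P, begin at {s0}:
  step 1 (b): {s1}
  step 2 (a): {s2}
  P completes σ.
Trace ⟨ba⟩ through Q, begin at {t0}:
  step 1 (b): {t1}
  step 2 (a): ∅  — Q cannot continue

ba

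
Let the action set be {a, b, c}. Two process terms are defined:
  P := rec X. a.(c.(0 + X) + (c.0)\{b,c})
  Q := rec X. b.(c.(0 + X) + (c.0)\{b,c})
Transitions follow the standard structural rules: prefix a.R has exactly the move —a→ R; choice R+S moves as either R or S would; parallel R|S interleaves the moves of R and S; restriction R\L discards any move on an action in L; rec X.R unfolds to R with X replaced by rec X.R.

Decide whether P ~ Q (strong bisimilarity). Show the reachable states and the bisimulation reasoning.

P ≁ Q

LTS(P): 3 reachable states
  u0 = rec X. a.(c.(0 + X) + (c.0)\{b,c}) | ··a··> u1
  u1 = c.(0 + (rec X. a.(c.(0 + X) + (c.0)\{b,c}))) + (c.0)\{b,c} | ··c··> u2
  u2 = 0 + (rec X. a.(c.(0 + X) + (c.0)\{b,c})) | ··a··> u1
LTS(Q): 3 reachable states
  v0 = rec X. b.(c.(0 + X) + (c.0)\{b,c}) | ··b··> v1
  v1 = c.(0 + (rec X. b.(c.(0 + X) + (c.0)\{b,c}))) + (c.0)\{b,c} | ··c··> v2
  v2 = 0 + (rec X. b.(c.(0 + X) + (c.0)\{b,c})) | ··b··> v1
Coarsest stable partition (strong bisimilarity classes):
  B0 = {u0, u2}
  B1 = {u1}
  B2 = {v0, v2}
  B3 = {v1}
u0 ∈ B0, v0 ∈ B2 → different blocks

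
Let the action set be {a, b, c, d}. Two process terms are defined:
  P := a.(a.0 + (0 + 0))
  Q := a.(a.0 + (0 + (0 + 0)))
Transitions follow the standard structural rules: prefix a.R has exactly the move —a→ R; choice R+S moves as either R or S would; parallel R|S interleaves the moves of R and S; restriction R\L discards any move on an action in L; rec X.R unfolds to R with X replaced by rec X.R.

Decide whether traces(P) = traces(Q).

P's transition system — 3 states:
  u0 = a.(a.0 + (0 + 0)) has moves =a=> u1
  u1 = a.0 + (0 + 0) has moves =a=> u2
  u2 = 0 has moves stopped
Q's transition system — 3 states:
  v0 = a.(a.0 + (0 + (0 + 0))) has moves =a=> v1
  v1 = a.0 + (0 + (0 + 0)) has moves =a=> v2
  v2 = 0 has moves stopped
Coarsest stable partition (strong bisimilarity classes):
  B0 = {u0, v0}
  B1 = {u1, v1}
  B2 = {u2, v2}
u0 ∈ B0, v0 ∈ B0 → same block
Bisimilar ⇒ trace-equivalent.

trace-equivalent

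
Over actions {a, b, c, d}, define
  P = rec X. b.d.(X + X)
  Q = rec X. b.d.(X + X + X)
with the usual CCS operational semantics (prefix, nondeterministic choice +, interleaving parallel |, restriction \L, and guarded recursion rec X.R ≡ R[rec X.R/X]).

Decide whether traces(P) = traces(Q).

traces(P) = traces(Q)

P's transition system — 3 states:
  s0 = rec X. b.d.(X + X) → -b-> s1
  s1 = d.((rec X. b.d.(X + X)) + (rec X. b.d.(X + X))) → -d-> s2
  s2 = (rec X. b.d.(X + X)) + (rec X. b.d.(X + X)) → -b-> s1
Q's transition system — 3 states:
  t0 = rec X. b.d.(X + X + X) → -b-> t1
  t1 = d.((rec X. b.d.(X + X + X)) + (rec X. b.d.(X + X + X)) + (rec X. b.d.(X + X + X))) → -d-> t2
  t2 = (rec X. b.d.(X + X + X)) + (rec X. b.d.(X + X + X)) + (rec X. b.d.(X + X + X)) → -b-> t1
Coarsest stable partition (strong bisimilarity classes):
  B0 = {s0, s2, t0, t2}
  B1 = {s1, t1}
s0 ∈ B0, t0 ∈ B0 → same block
Bisimilar ⇒ trace-equivalent.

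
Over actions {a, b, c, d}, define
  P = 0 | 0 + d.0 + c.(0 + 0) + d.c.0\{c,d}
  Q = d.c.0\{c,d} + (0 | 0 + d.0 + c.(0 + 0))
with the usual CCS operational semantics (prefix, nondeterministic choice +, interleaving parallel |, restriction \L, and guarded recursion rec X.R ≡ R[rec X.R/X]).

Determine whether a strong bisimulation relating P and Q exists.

Reachable graph of P (5 states):
  s0 = 0 | 0 + d.0 + c.(0 + 0) + d.c.0\{c,d} has moves —c→ s1, —d→ s2, —d→ s3
  s1 = 0 + 0 has moves deadlocked
  s2 = 0 has moves deadlocked
  s3 = c.0\{c,d} has moves —c→ s4
  s4 = 0\{c,d} has moves deadlocked
Reachable graph of Q (5 states):
  t0 = d.c.0\{c,d} + (0 | 0 + d.0 + c.(0 + 0)) has moves —c→ t1, —d→ t2, —d→ t3
  t1 = 0 + 0 has moves deadlocked
  t2 = 0 has moves deadlocked
  t3 = c.0\{c,d} has moves —c→ t4
  t4 = 0\{c,d} has moves deadlocked
Partition-refinement fixed point:
  B0 = {s0, t0}
  B1 = {s3, t3}
  B2 = {s1, s2, s4, t1, t2, t4}
s0 ∈ B0, t0 ∈ B0 → same block

bisimilar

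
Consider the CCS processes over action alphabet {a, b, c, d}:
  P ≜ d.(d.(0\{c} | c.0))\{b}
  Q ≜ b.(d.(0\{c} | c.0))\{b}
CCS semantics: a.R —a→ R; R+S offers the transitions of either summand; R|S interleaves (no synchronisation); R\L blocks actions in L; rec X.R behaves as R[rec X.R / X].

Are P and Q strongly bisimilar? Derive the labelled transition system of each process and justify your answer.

P ≁ Q

Reachable graph of P (4 states):
  p0 = d.(d.(0\{c} | c.0))\{b} | --d--▸ p1
  p1 = (d.(0\{c} | c.0))\{b} | --d--▸ p2
  p2 = (0\{c} | c.0)\{b} | --c--▸ p3
  p3 = (0\{c} | 0)\{b} | stopped
Reachable graph of Q (4 states):
  q0 = b.(d.(0\{c} | c.0))\{b} | --b--▸ q1
  q1 = (d.(0\{c} | c.0))\{b} | --d--▸ q2
  q2 = (0\{c} | c.0)\{b} | --c--▸ q3
  q3 = (0\{c} | 0)\{b} | stopped
Bisimilarity quotient blocks:
  B0 = {p0}
  B1 = {p1, q1}
  B2 = {p2, q2}
  B3 = {p3, q3}
  B4 = {q0}
p0 ∈ B0, q0 ∈ B4 → different blocks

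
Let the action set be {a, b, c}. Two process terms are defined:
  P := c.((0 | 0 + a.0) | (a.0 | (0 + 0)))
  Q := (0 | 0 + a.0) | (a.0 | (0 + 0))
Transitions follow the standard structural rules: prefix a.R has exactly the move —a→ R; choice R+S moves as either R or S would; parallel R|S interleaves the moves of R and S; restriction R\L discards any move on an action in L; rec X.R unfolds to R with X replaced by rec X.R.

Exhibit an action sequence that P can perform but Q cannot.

P's transition system — 5 states:
  m0 = c.((0 | 0 + a.0) | (a.0 | (0 + 0))) | --c--▸ m1
  m1 = (0 | 0 + a.0) | (a.0 | (0 + 0)) | --a--▸ m2, --a--▸ m3
  m2 = (0 | 0 + a.0) | (0 | (0 + 0)) | --a--▸ m4
  m3 = 0 | (a.0 | (0 + 0)) | --a--▸ m4
  m4 = 0 | (0 | (0 + 0)) | ·
Q's transition system — 4 states:
  n0 = (0 | 0 + a.0) | (a.0 | (0 + 0)) | --a--▸ n1, --a--▸ n2
  n1 = (0 | 0 + a.0) | (0 | (0 + 0)) | --a--▸ n3
  n2 = 0 | (a.0 | (0 + 0)) | --a--▸ n3
  n3 = 0 | (0 | (0 + 0)) | ·
Run σ = ⟨c⟩ on P: start {m0}
  [1] c ⇒ {m1}
  ✓ P
Run σ = ⟨c⟩ on Q: start {n0}
  [1] c ⇒ ∅  — Q cannot continue

c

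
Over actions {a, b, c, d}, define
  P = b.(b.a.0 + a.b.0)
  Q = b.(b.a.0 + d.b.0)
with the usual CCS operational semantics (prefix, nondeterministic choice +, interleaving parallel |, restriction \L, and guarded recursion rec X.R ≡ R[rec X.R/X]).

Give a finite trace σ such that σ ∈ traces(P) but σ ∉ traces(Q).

ba

P's transition system — 5 states:
  p0 = b.(b.a.0 + a.b.0) → --b--▸ p1
  p1 = b.a.0 + a.b.0 → --a--▸ p2, --b--▸ p3
  p2 = b.0 → --b--▸ p4
  p3 = a.0 → --a--▸ p4
  p4 = 0 → (no moves)
Q's transition system — 5 states:
  q0 = b.(b.a.0 + d.b.0) → --b--▸ q1
  q1 = b.a.0 + d.b.0 → --b--▸ q2, --d--▸ q3
  q2 = a.0 → --a--▸ q4
  q3 = b.0 → --b--▸ q4
  q4 = 0 → (no moves)
Trace ⟨ba⟩ through P, begin at {p0}:
  after b @ step 1: {p1}
  after a @ step 2: {p2}
  ✓ P
Trace ⟨ba⟩ through Q, begin at {q0}:
  after b @ step 1: {q1}
  after a @ step 2: ∅ (Q stuck)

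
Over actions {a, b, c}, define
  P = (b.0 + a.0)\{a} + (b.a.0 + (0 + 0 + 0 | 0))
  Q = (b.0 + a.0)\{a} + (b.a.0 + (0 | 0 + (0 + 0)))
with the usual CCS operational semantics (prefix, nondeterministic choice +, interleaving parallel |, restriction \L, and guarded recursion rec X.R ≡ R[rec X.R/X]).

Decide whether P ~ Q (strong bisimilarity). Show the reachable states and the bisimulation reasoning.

P ~ Q

Reachable graph of P (4 states):
  u0 = (b.0 + a.0)\{a} + (b.a.0 + (0 + 0 + 0 | 0)) has moves —b→ u1, —b→ u2
  u1 = 0\{a} has moves ∅
  u2 = a.0 has moves —a→ u3
  u3 = 0 has moves ∅
Reachable graph of Q (4 states):
  v0 = (b.0 + a.0)\{a} + (b.a.0 + (0 | 0 + (0 + 0))) has moves —b→ v1, —b→ v2
  v1 = 0\{a} has moves ∅
  v2 = a.0 has moves —a→ v3
  v3 = 0 has moves ∅
Coarsest stable partition (strong bisimilarity classes):
  B0 = {u0, v0}
  B1 = {u1, u3, v1, v3}
  B2 = {u2, v2}
u0 ∈ B0, v0 ∈ B0 → same block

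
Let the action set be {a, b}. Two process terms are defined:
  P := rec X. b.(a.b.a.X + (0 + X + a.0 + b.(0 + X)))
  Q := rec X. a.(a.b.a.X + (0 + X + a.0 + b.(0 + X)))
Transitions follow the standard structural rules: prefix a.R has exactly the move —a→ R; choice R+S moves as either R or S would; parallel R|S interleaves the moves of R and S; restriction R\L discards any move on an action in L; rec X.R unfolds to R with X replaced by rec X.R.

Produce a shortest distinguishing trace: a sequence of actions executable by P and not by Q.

b

Reachable graph of P (6 states):
  p0 = rec X. b.(a.b.a.X + (0 + X + a.0 + b.(0 + X))) ⊢ ··b··> p1
  p1 = a.b.a.(rec X. b.(a.b.a.X + (0 + X + a.0 + b.(0 + X)))) + (0 + (rec X. b.(a.b.a.X + (0 + X + a.0 + b.(0 + X)))) + a.0 + b.(0 + (rec X. b.(a.b.a.X + (0 + X + a.0 + b.(0 + X)))))) ⊢ ··a··> p2, ··a··> p3, ··b··> p1, ··b··> p4
  p2 = 0 ⊢ ∅
  p3 = b.a.(rec X. b.(a.b.a.X + (0 + X + a.0 + b.(0 + X)))) ⊢ ··b··> p5
  p4 = 0 + (rec X. b.(a.b.a.X + (0 + X + a.0 + b.(0 + X)))) ⊢ ··b··> p1
  p5 = a.(rec X. b.(a.b.a.X + (0 + X + a.0 + b.(0 + X)))) ⊢ ··a··> p0
Reachable graph of Q (6 states):
  q0 = rec X. a.(a.b.a.X + (0 + X + a.0 + b.(0 + X))) ⊢ ··a··> q1
  q1 = a.b.a.(rec X. a.(a.b.a.X + (0 + X + a.0 + b.(0 + X)))) + (0 + (rec X. a.(a.b.a.X + (0 + X + a.0 + b.(0 + X)))) + a.0 + b.(0 + (rec X. a.(a.b.a.X + (0 + X + a.0 + b.(0 + X)))))) ⊢ ··a··> q1, ··a··> q2, ··a··> q3, ··b··> q4
  q2 = 0 ⊢ ∅
  q3 = b.a.(rec X. a.(a.b.a.X + (0 + X + a.0 + b.(0 + X)))) ⊢ ··b··> q5
  q4 = 0 + (rec X. a.(a.b.a.X + (0 + X + a.0 + b.(0 + X)))) ⊢ ··a··> q1
  q5 = a.(rec X. a.(a.b.a.X + (0 + X + a.0 + b.(0 + X)))) ⊢ ··a··> q0
Trace ⟨b⟩ through P, begin at {p0}:
  step 1 (b): {p1}
  — P admits the full trace.
Trace ⟨b⟩ through Q, begin at {q0}:
  step 1 (b): ∅ (Q stuck)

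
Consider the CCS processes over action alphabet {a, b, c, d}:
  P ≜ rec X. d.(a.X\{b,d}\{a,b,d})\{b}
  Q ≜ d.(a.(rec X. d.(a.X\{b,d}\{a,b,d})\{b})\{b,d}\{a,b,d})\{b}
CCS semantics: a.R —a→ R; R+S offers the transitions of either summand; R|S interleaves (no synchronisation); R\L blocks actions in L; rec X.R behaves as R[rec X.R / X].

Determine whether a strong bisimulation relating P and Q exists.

P ~ Q

LTS(P): 3 reachable states
  p0 = rec X. d.(a.X\{b,d}\{a,b,d})\{b} :: —d→ p1
  p1 = (a.(rec X. d.(a.X\{b,d}\{a,b,d})\{b})\{b,d}\{a,b,d})\{b} :: —a→ p2
  p2 = (rec X. d.(a.X\{b,d}\{a,b,d})\{b})\{b,d}\{a,b,d}\{b} :: stopped
LTS(Q): 3 reachable states
  q0 = d.(a.(rec X. d.(a.X\{b,d}\{a,b,d})\{b})\{b,d}\{a,b,d})\{b} :: —d→ q1
  q1 = (a.(rec X. d.(a.X\{b,d}\{a,b,d})\{b})\{b,d}\{a,b,d})\{b} :: —a→ q2
  q2 = (rec X. d.(a.X\{b,d}\{a,b,d})\{b})\{b,d}\{a,b,d}\{b} :: stopped
Coarsest stable partition (strong bisimilarity classes):
  B0 = {p0, q0}
  B1 = {p1, q1}
  B2 = {p2, q2}
p0 ∈ B0, q0 ∈ B0 → same block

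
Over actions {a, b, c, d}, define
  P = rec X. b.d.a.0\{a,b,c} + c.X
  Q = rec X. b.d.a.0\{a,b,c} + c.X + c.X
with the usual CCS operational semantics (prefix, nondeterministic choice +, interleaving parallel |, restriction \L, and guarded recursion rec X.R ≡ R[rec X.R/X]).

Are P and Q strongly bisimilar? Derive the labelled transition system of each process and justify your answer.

bisimilar

Reachable graph of P (4 states):
  u0 = rec X. b.d.a.0\{a,b,c} + c.X has moves ··b··> u1, ··c··> u0
  u1 = d.a.0\{a,b,c} has moves ··d··> u2
  u2 = a.0\{a,b,c} has moves ··a··> u3
  u3 = 0\{a,b,c} has moves (no moves)
Reachable graph of Q (4 states):
  v0 = rec X. b.d.a.0\{a,b,c} + c.X + c.X has moves ··b··> v1, ··c··> v0
  v1 = d.a.0\{a,b,c} has moves ··d··> v2
  v2 = a.0\{a,b,c} has moves ··a··> v3
  v3 = 0\{a,b,c} has moves (no moves)
Bisimilarity quotient blocks:
  B0 = {u0, v0}
  B1 = {u1, v1}
  B2 = {u2, v2}
  B3 = {u3, v3}
u0 ∈ B0, v0 ∈ B0 → same block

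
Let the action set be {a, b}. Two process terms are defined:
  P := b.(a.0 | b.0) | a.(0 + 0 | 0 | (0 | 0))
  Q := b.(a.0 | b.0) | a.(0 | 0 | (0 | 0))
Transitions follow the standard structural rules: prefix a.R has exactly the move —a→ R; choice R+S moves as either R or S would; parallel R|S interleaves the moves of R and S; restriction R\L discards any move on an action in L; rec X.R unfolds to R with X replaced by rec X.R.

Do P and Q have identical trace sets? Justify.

trace-equivalent

Reachable graph of P (10 states):
  p0 = b.(a.0 | b.0) | a.(0 + 0 | 0 | (0 | 0)) → --a--▸ p1, --b--▸ p2
  p1 = b.(a.0 | b.0) | (0 + 0 | 0 | (0 | 0)) → --b--▸ p3
  p2 = a.0 | b.0 | a.(0 + 0 | 0 | (0 | 0)) → --a--▸ p3, --a--▸ p4, --b--▸ p5
  p3 = a.0 | b.0 | (0 + 0 | 0 | (0 | 0)) → --a--▸ p6, --b--▸ p7
  p4 = 0 | b.0 | a.(0 + 0 | 0 | (0 | 0)) → --a--▸ p6, --b--▸ p8
  p5 = a.0 | 0 | a.(0 + 0 | 0 | (0 | 0)) → --a--▸ p7, --a--▸ p8
  p6 = 0 | b.0 | (0 + 0 | 0 | (0 | 0)) → --b--▸ p9
  p7 = a.0 | 0 | (0 + 0 | 0 | (0 | 0)) → --a--▸ p9
  p8 = 0 | 0 | a.(0 + 0 | 0 | (0 | 0)) → --a--▸ p9
  p9 = 0 | 0 | (0 + 0 | 0 | (0 | 0)) → ·
Reachable graph of Q (10 states):
  q0 = b.(a.0 | b.0) | a.(0 | 0 | (0 | 0)) → --a--▸ q1, --b--▸ q2
  q1 = b.(a.0 | b.0) | (0 | 0 | (0 | 0)) → --b--▸ q3
  q2 = a.0 | b.0 | a.(0 | 0 | (0 | 0)) → --a--▸ q3, --a--▸ q4, --b--▸ q5
  q3 = a.0 | b.0 | (0 | 0 | (0 | 0)) → --a--▸ q6, --b--▸ q7
  q4 = 0 | b.0 | a.(0 | 0 | (0 | 0)) → --a--▸ q6, --b--▸ q8
  q5 = a.0 | 0 | a.(0 | 0 | (0 | 0)) → --a--▸ q7, --a--▸ q8
  q6 = 0 | b.0 | (0 | 0 | (0 | 0)) → --b--▸ q9
  q7 = a.0 | 0 | (0 | 0 | (0 | 0)) → --a--▸ q9
  q8 = 0 | 0 | a.(0 | 0 | (0 | 0)) → --a--▸ q9
  q9 = 0 | 0 | (0 | 0 | (0 | 0)) → ·
Partition-refinement fixed point:
  B0 = {p0, q0}
  B1 = {p2, q2}
  B2 = {p3, p4, q3, q4}
  B3 = {p7, p8, q7, q8}
  B4 = {p9, q9}
  B5 = {p6, q6}
  B6 = {p5, q5}
  B7 = {p1, q1}
p0 ∈ B0, q0 ∈ B0 → same block
Bisimilar ⇒ trace-equivalent.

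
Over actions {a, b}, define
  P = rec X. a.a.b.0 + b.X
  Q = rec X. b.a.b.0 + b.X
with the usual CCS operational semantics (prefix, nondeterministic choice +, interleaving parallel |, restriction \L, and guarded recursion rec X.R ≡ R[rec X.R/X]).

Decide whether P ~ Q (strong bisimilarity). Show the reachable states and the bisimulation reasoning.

NO

P's transition system — 4 states:
  m0 = rec X. a.a.b.0 + b.X has moves ··a··> m1, ··b··> m0
  m1 = a.b.0 has moves ··a··> m2
  m2 = b.0 has moves ··b··> m3
  m3 = 0 has moves ·
Q's transition system — 4 states:
  n0 = rec X. b.a.b.0 + b.X has moves ··b··> n0, ··b··> n1
  n1 = a.b.0 has moves ··a··> n2
  n2 = b.0 has moves ··b··> n3
  n3 = 0 has moves ·
Partition-refinement fixed point:
  B0 = {m0}
  B1 = {m1, n1}
  B2 = {m2, n2}
  B3 = {m3, n3}
  B4 = {n0}
m0 ∈ B0, n0 ∈ B4 → different blocks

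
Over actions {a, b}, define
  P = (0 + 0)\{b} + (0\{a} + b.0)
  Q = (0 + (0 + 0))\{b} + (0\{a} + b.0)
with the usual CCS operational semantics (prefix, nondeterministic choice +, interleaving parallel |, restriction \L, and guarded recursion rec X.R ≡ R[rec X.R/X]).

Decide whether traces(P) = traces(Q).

P's transition system — 2 states:
  p0 = (0 + 0)\{b} + (0\{a} + b.0) ⊢ ··b··> p1
  p1 = 0 ⊢ stopped
Q's transition system — 2 states:
  q0 = (0 + (0 + 0))\{b} + (0\{a} + b.0) ⊢ ··b··> q1
  q1 = 0 ⊢ stopped
Partition-refinement fixed point:
  B0 = {p0, q0}
  B1 = {p1, q1}
p0 ∈ B0, q0 ∈ B0 → same block
Bisimilar ⇒ trace-equivalent.

trace-equivalent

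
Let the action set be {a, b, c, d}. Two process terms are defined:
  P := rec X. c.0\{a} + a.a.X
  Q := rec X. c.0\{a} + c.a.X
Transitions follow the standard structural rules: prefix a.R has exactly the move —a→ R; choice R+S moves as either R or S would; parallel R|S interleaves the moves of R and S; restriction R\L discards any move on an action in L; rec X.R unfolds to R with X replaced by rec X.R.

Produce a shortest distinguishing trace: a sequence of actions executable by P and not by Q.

a

LTS(P): 3 reachable states
  s0 = rec X. c.0\{a} + a.a.X → —a→ s1, —c→ s2
  s1 = a.(rec X. c.0\{a} + a.a.X) → —a→ s0
  s2 = 0\{a} → ∅
LTS(Q): 3 reachable states
  t0 = rec X. c.0\{a} + c.a.X → —c→ t1, —c→ t2
  t1 = 0\{a} → ∅
  t2 = a.(rec X. c.0\{a} + c.a.X) → —a→ t0
Run σ = ⟨a⟩ on P: start {s0}
  after a @ step 1: {s1}
  — P admits the full trace.
Run σ = ⟨a⟩ on Q: start {t0}
  after a @ step 1: ∅  — Q cannot continue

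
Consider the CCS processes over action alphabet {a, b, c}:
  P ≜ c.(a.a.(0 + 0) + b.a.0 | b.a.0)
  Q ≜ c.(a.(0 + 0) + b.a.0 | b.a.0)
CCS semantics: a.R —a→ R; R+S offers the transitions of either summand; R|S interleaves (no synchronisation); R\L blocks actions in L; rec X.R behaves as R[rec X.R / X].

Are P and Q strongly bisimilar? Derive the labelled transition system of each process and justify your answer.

NO

LTS(P): 12 reachable states
  u0 = c.(a.a.(0 + 0) + b.a.0 | b.a.0) :: ··c··> u1
  u1 = a.a.(0 + 0) + b.a.0 | b.a.0 :: ··a··> u2, ··b··> u3, ··b··> u4
  u2 = a.(0 + 0) :: ··a··> u5
  u3 = a.0 | b.a.0 :: ··a··> u6, ··b··> u7
  u4 = b.a.0 | a.0 :: ··a··> u8, ··b··> u7
  u5 = 0 + 0 :: ·
  u6 = 0 | b.a.0 :: ··b··> u9
  u7 = a.0 | a.0 :: ··a··> u10, ··a··> u9
  u8 = b.a.0 | 0 :: ··b··> u10
  u9 = 0 | a.0 :: ··a··> u11
  u10 = a.0 | 0 :: ··a··> u11
  u11 = 0 | 0 :: ·
LTS(Q): 11 reachable states
  v0 = c.(a.(0 + 0) + b.a.0 | b.a.0) :: ··c··> v1
  v1 = a.(0 + 0) + b.a.0 | b.a.0 :: ··a··> v2, ··b··> v3, ··b··> v4
  v2 = 0 + 0 :: ·
  v3 = a.0 | b.a.0 :: ··a··> v5, ··b··> v6
  v4 = b.a.0 | a.0 :: ··a··> v7, ··b··> v6
  v5 = 0 | b.a.0 :: ··b··> v8
  v6 = a.0 | a.0 :: ··a··> v8, ··a··> v9
  v7 = b.a.0 | 0 :: ··b··> v9
  v8 = 0 | a.0 :: ··a··> v10
  v9 = a.0 | 0 :: ··a··> v10
  v10 = 0 | 0 :: ·
Coarsest stable partition (strong bisimilarity classes):
  B0 = {u0}
  B1 = {u1}
  B2 = {u10, u2, u9, v8, v9}
  B3 = {u11, u5, v10, v2}
  B4 = {u3, u4, v3, v4}
  B5 = {u7, v6}
  B6 = {u6, u8, v5, v7}
  B7 = {v0}
  B8 = {v1}
u0 ∈ B0, v0 ∈ B7 → different blocks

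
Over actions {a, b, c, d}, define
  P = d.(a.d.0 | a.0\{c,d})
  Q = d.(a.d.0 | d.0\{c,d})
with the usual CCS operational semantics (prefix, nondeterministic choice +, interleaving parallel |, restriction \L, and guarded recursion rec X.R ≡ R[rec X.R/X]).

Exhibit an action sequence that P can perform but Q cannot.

P's transition system — 7 states:
  m0 = d.(a.d.0 | a.0\{c,d}) ⊢ =d=> m1
  m1 = a.d.0 | a.0\{c,d} ⊢ =a=> m2, =a=> m3
  m2 = a.d.0 | 0\{c,d} ⊢ =a=> m4
  m3 = d.0 | a.0\{c,d} ⊢ =a=> m4, =d=> m5
  m4 = d.0 | 0\{c,d} ⊢ =d=> m6
  m5 = 0 | a.0\{c,d} ⊢ =a=> m6
  m6 = 0 | 0\{c,d} ⊢ deadlocked
Q's transition system — 7 states:
  n0 = d.(a.d.0 | d.0\{c,d}) ⊢ =d=> n1
  n1 = a.d.0 | d.0\{c,d} ⊢ =a=> n2, =d=> n3
  n2 = d.0 | d.0\{c,d} ⊢ =d=> n4, =d=> n5
  n3 = a.d.0 | 0\{c,d} ⊢ =a=> n5
  n4 = 0 | d.0\{c,d} ⊢ =d=> n6
  n5 = d.0 | 0\{c,d} ⊢ =d=> n6
  n6 = 0 | 0\{c,d} ⊢ deadlocked
Executing daa from P (initial set {m0}):
  after d @ step 1: {m1}
  after a @ step 2: {m2, m3}
  after a @ step 3: {m4}
  ✓ P
Executing daa from Q (initial set {n0}):
  after d @ step 1: {n1}
  after a @ step 2: {n2}
  after a @ step 3: no successor for Q

daa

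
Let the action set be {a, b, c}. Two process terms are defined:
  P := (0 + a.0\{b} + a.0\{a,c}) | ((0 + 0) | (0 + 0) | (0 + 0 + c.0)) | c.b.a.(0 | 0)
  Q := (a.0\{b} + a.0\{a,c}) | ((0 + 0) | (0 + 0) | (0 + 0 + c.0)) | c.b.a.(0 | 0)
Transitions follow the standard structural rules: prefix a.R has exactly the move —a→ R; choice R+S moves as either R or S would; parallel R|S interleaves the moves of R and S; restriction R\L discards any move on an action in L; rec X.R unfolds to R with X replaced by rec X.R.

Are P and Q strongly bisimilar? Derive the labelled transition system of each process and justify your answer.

bisimilar

LTS(P): 24 reachable states
  m0 = (0 + a.0\{b} + a.0\{a,c}) | ((0 + 0) | (0 + 0) | (0 + 0 + c.0)) | c.b.a.(0 | 0) → =a=> m1, =a=> m2, =c=> m3, =c=> m4
  m1 = 0\{a,c} | ((0 + 0) | (0 + 0) | (0 + 0 + c.0)) | c.b.a.(0 | 0) → =c=> m5, =c=> m6
  m2 = 0\{b} | ((0 + 0) | (0 + 0) | (0 + 0 + c.0)) | c.b.a.(0 | 0) → =c=> m7, =c=> m8
  m3 = (0 + a.0\{b} + a.0\{a,c}) | ((0 + 0) | (0 + 0) | (0 + 0 + c.0)) | b.a.(0 | 0) → =a=> m5, =a=> m7, =b=> m9, =c=> m10
  m4 = (0 + a.0\{b} + a.0\{a,c}) | ((0 + 0) | (0 + 0) | 0) | c.b.a.(0 | 0) → =a=> m6, =a=> m8, =c=> m10
  m5 = 0\{a,c} | ((0 + 0) | (0 + 0) | (0 + 0 + c.0)) | b.a.(0 | 0) → =b=> m11, =c=> m12
  m6 = 0\{a,c} | ((0 + 0) | (0 + 0) | 0) | c.b.a.(0 | 0) → =c=> m12
  m7 = 0\{b} | ((0 + 0) | (0 + 0) | (0 + 0 + c.0)) | b.a.(0 | 0) → =b=> m13, =c=> m14
  m8 = 0\{b} | ((0 + 0) | (0 + 0) | 0) | c.b.a.(0 | 0) → =c=> m14
  m9 = (0 + a.0\{b} + a.0\{a,c}) | ((0 + 0) | (0 + 0) | (0 + 0 + c.0)) | a.(0 | 0) → =a=> m11, =a=> m13, =a=> m15, =c=> m16
  m10 = (0 + a.0\{b} + a.0\{a,c}) | ((0 + 0) | (0 + 0) | 0) | b.a.(0 | 0) → =a=> m12, =a=> m14, =b=> m16
  m11 = 0\{a,c} | ((0 + 0) | (0 + 0) | (0 + 0 + c.0)) | a.(0 | 0) → =a=> m17, =c=> m18
  m12 = 0\{a,c} | ((0 + 0) | (0 + 0) | 0) | b.a.(0 | 0) → =b=> m18
  m13 = 0\{b} | ((0 + 0) | (0 + 0) | (0 + 0 + c.0)) | a.(0 | 0) → =a=> m19, =c=> m20
  m14 = 0\{b} | ((0 + 0) | (0 + 0) | 0) | b.a.(0 | 0) → =b=> m20
  m15 = (0 + a.0\{b} + a.0\{a,c}) | ((0 + 0) | (0 + 0) | (0 + 0 + c.0)) | (0 | 0) → =a=> m17, =a=> m19, =c=> m21
  m16 = (0 + a.0\{b} + a.0\{a,c}) | ((0 + 0) | (0 + 0) | 0) | a.(0 | 0) → =a=> m18, =a=> m20, =a=> m21
  m17 = 0\{a,c} | ((0 + 0) | (0 + 0) | (0 + 0 + c.0)) | (0 | 0) → =c=> m22
  m18 = 0\{a,c} | ((0 + 0) | (0 + 0) | 0) | a.(0 | 0) → =a=> m22
  m19 = 0\{b} | ((0 + 0) | (0 + 0) | (0 + 0 + c.0)) | (0 | 0) → =c=> m23
  m20 = 0\{b} | ((0 + 0) | (0 + 0) | 0) | a.(0 | 0) → =a=> m23
  m21 = (0 + a.0\{b} + a.0\{a,c}) | ((0 + 0) | (0 + 0) | 0) | (0 | 0) → =a=> m22, =a=> m23
  m22 = 0\{a,c} | ((0 + 0) | (0 + 0) | 0) | (0 | 0) → ·
  m23 = 0\{b} | ((0 + 0) | (0 + 0) | 0) | (0 | 0) → ·
LTS(Q): 24 reachable states
  n0 = (a.0\{b} + a.0\{a,c}) | ((0 + 0) | (0 + 0) | (0 + 0 + c.0)) | c.b.a.(0 | 0) → =a=> n1, =a=> n2, =c=> n3, =c=> n4
  n1 = 0\{a,c} | ((0 + 0) | (0 + 0) | (0 + 0 + c.0)) | c.b.a.(0 | 0) → =c=> n5, =c=> n6
  n2 = 0\{b} | ((0 + 0) | (0 + 0) | (0 + 0 + c.0)) | c.b.a.(0 | 0) → =c=> n7, =c=> n8
  n3 = (a.0\{b} + a.0\{a,c}) | ((0 + 0) | (0 + 0) | (0 + 0 + c.0)) | b.a.(0 | 0) → =a=> n5, =a=> n7, =b=> n9, =c=> n10
  n4 = (a.0\{b} + a.0\{a,c}) | ((0 + 0) | (0 + 0) | 0) | c.b.a.(0 | 0) → =a=> n6, =a=> n8, =c=> n10
  n5 = 0\{a,c} | ((0 + 0) | (0 + 0) | (0 + 0 + c.0)) | b.a.(0 | 0) → =b=> n11, =c=> n12
  n6 = 0\{a,c} | ((0 + 0) | (0 + 0) | 0) | c.b.a.(0 | 0) → =c=> n12
  n7 = 0\{b} | ((0 + 0) | (0 + 0) | (0 + 0 + c.0)) | b.a.(0 | 0) → =b=> n13, =c=> n14
  n8 = 0\{b} | ((0 + 0) | (0 + 0) | 0) | c.b.a.(0 | 0) → =c=> n14
  n9 = (a.0\{b} + a.0\{a,c}) | ((0 + 0) | (0 + 0) | (0 + 0 + c.0)) | a.(0 | 0) → =a=> n11, =a=> n13, =a=> n15, =c=> n16
  n10 = (a.0\{b} + a.0\{a,c}) | ((0 + 0) | (0 + 0) | 0) | b.a.(0 | 0) → =a=> n12, =a=> n14, =b=> n16
  n11 = 0\{a,c} | ((0 + 0) | (0 + 0) | (0 + 0 + c.0)) | a.(0 | 0) → =a=> n17, =c=> n18
  n12 = 0\{a,c} | ((0 + 0) | (0 + 0) | 0) | b.a.(0 | 0) → =b=> n18
  n13 = 0\{b} | ((0 + 0) | (0 + 0) | (0 + 0 + c.0)) | a.(0 | 0) → =a=> n19, =c=> n20
  n14 = 0\{b} | ((0 + 0) | (0 + 0) | 0) | b.a.(0 | 0) → =b=> n20
  n15 = (a.0\{b} + a.0\{a,c}) | ((0 + 0) | (0 + 0) | (0 + 0 + c.0)) | (0 | 0) → =a=> n17, =a=> n19, =c=> n21
  n16 = (a.0\{b} + a.0\{a,c}) | ((0 + 0) | (0 + 0) | 0) | a.(0 | 0) → =a=> n18, =a=> n20, =a=> n21
  n17 = 0\{a,c} | ((0 + 0) | (0 + 0) | (0 + 0 + c.0)) | (0 | 0) → =c=> n22
  n18 = 0\{a,c} | ((0 + 0) | (0 + 0) | 0) | a.(0 | 0) → =a=> n22
  n19 = 0\{b} | ((0 + 0) | (0 + 0) | (0 + 0 + c.0)) | (0 | 0) → =c=> n23
  n20 = 0\{b} | ((0 + 0) | (0 + 0) | 0) | a.(0 | 0) → =a=> n23
  n21 = (a.0\{b} + a.0\{a,c}) | ((0 + 0) | (0 + 0) | 0) | (0 | 0) → =a=> n22, =a=> n23
  n22 = 0\{a,c} | ((0 + 0) | (0 + 0) | 0) | (0 | 0) → ·
  n23 = 0\{b} | ((0 + 0) | (0 + 0) | 0) | (0 | 0) → ·
Bisimilarity quotient blocks:
  B0 = {m0, n0}
  B1 = {m3, n3}
  B2 = {m5, m7, n5, n7}
  B3 = {m11, m13, m15, n11, n13, n15}
  B4 = {m18, m20, m21, n18, n20, n21}
  B5 = {m22, m23, n22, n23}
  B6 = {m17, m19, n17, n19}
  B7 = {m12, m14, n12, n14}
  B8 = {m10, n10}
  B9 = {m16, n16}
  B10 = {m9, n9}
  B11 = {m1, m2, n1, n2}
  B12 = {m6, m8, n6, n8}
  B13 = {m4, n4}
m0 ∈ B0, n0 ∈ B0 → same block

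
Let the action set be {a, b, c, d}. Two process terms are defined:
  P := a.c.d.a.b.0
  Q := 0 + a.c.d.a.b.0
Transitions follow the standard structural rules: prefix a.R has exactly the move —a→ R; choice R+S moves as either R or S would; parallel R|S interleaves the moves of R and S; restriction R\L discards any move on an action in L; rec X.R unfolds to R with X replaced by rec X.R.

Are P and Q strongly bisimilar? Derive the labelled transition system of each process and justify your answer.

P ~ Q

Reachable graph of P (6 states):
  u0 = a.c.d.a.b.0 ⊢ ··a··> u1
  u1 = c.d.a.b.0 ⊢ ··c··> u2
  u2 = d.a.b.0 ⊢ ··d··> u3
  u3 = a.b.0 ⊢ ··a··> u4
  u4 = b.0 ⊢ ··b··> u5
  u5 = 0 ⊢ (no moves)
Reachable graph of Q (6 states):
  v0 = 0 + a.c.d.a.b.0 ⊢ ··a··> v1
  v1 = c.d.a.b.0 ⊢ ··c··> v2
  v2 = d.a.b.0 ⊢ ··d··> v3
  v3 = a.b.0 ⊢ ··a··> v4
  v4 = b.0 ⊢ ··b··> v5
  v5 = 0 ⊢ (no moves)
Bisimilarity quotient blocks:
  B0 = {u0, v0}
  B1 = {u1, v1}
  B2 = {u2, v2}
  B3 = {u3, v3}
  B4 = {u4, v4}
  B5 = {u5, v5}
u0 ∈ B0, v0 ∈ B0 → same block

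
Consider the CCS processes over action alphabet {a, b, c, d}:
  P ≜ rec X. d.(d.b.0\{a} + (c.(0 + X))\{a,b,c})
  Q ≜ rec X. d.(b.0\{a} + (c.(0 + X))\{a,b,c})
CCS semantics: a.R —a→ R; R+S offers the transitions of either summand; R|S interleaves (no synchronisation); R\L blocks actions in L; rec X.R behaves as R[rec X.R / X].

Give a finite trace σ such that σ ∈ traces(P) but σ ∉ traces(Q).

dd

P's transition system — 4 states:
  m0 = rec X. d.(d.b.0\{a} + (c.(0 + X))\{a,b,c}) ⊢ =d=> m1
  m1 = d.b.0\{a} + (c.(0 + (rec X. d.(d.b.0\{a} + (c.(0 + X))\{a,b,c}))))\{a,b,c} ⊢ =d=> m2
  m2 = b.0\{a} ⊢ =b=> m3
  m3 = 0\{a} ⊢ deadlocked
Q's transition system — 3 states:
  n0 = rec X. d.(b.0\{a} + (c.(0 + X))\{a,b,c}) ⊢ =d=> n1
  n1 = b.0\{a} + (c.(0 + (rec X. d.(b.0\{a} + (c.(0 + X))\{a,b,c}))))\{a,b,c} ⊢ =b=> n2
  n2 = 0\{a} ⊢ deadlocked
Trace ⟨dd⟩ through P, begin at {m0}:
  step 1 (d): {m1}
  step 2 (d): {m2}
  — P admits the full trace.
Trace ⟨dd⟩ through Q, begin at {n0}:
  step 1 (d): {n1}
  step 2 (d): ∅  — Q cannot continue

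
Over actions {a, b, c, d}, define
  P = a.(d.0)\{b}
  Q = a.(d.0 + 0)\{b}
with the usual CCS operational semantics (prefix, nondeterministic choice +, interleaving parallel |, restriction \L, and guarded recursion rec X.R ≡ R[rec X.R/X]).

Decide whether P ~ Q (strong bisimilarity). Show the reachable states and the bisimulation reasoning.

LTS(P): 3 reachable states
  u0 = a.(d.0)\{b} has moves --a--▸ u1
  u1 = (d.0)\{b} has moves --d--▸ u2
  u2 = 0\{b} has moves (no moves)
LTS(Q): 3 reachable states
  v0 = a.(d.0 + 0)\{b} has moves --a--▸ v1
  v1 = (d.0 + 0)\{b} has moves --d--▸ v2
  v2 = 0\{b} has moves (no moves)
Coarsest stable partition (strong bisimilarity classes):
  B0 = {u0, v0}
  B1 = {u1, v1}
  B2 = {u2, v2}
u0 ∈ B0, v0 ∈ B0 → same block

YES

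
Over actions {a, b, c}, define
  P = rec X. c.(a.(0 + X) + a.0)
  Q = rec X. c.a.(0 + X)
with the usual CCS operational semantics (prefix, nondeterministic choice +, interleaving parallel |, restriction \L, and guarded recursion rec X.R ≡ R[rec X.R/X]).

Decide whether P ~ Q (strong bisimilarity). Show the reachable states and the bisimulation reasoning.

not bisimilar

LTS(P): 4 reachable states
  u0 = rec X. c.(a.(0 + X) + a.0) ⊢ =c=> u1
  u1 = a.(0 + (rec X. c.(a.(0 + X) + a.0))) + a.0 ⊢ =a=> u2, =a=> u3
  u2 = 0 ⊢ deadlocked
  u3 = 0 + (rec X. c.(a.(0 + X) + a.0)) ⊢ =c=> u1
LTS(Q): 3 reachable states
  v0 = rec X. c.a.(0 + X) ⊢ =c=> v1
  v1 = a.(0 + (rec X. c.a.(0 + X))) ⊢ =a=> v2
  v2 = 0 + (rec X. c.a.(0 + X)) ⊢ =c=> v1
Partition-refinement fixed point:
  B0 = {u0, u3}
  B1 = {u1}
  B2 = {u2}
  B3 = {v0, v2}
  B4 = {v1}
u0 ∈ B0, v0 ∈ B3 → different blocks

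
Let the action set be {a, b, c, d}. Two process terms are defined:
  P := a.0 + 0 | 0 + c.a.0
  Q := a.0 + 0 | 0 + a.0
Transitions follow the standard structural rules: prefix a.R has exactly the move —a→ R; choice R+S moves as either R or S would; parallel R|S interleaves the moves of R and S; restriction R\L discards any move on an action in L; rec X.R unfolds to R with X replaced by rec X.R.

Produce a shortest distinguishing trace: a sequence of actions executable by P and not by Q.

c

P's transition system — 3 states:
  p0 = a.0 + 0 | 0 + c.a.0 ⊢ ··a··> p1, ··c··> p2
  p1 = 0 ⊢ stopped
  p2 = a.0 ⊢ ··a··> p1
Q's transition system — 2 states:
  q0 = a.0 + 0 | 0 + a.0 ⊢ ··a··> q1
  q1 = 0 ⊢ stopped
Trace ⟨c⟩ through P, begin at {p0}:
  after c @ step 1: {p2}
  P completes σ.
Trace ⟨c⟩ through Q, begin at {q0}:
  after c @ step 1: ∅ (Q stuck)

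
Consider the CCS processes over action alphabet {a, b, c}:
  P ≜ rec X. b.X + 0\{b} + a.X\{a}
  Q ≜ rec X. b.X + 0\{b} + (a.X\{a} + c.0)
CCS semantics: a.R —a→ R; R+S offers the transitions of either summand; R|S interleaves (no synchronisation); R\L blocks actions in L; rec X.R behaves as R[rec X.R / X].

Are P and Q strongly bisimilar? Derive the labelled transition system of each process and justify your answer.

not bisimilar

Reachable graph of P (2 states):
  p0 = rec X. b.X + 0\{b} + a.X\{a} → =a=> p1, =b=> p0
  p1 = (rec X. b.X + 0\{b} + a.X\{a})\{a} → =b=> p1
Reachable graph of Q (4 states):
  q0 = rec X. b.X + 0\{b} + (a.X\{a} + c.0) → =a=> q1, =b=> q0, =c=> q2
  q1 = (rec X. b.X + 0\{b} + (a.X\{a} + c.0))\{a} → =b=> q1, =c=> q3
  q2 = 0 → ·
  q3 = 0\{a} → ·
Partition-refinement fixed point:
  B0 = {p0}
  B1 = {p1}
  B2 = {q0}
  B3 = {q2, q3}
  B4 = {q1}
p0 ∈ B0, q0 ∈ B2 → different blocks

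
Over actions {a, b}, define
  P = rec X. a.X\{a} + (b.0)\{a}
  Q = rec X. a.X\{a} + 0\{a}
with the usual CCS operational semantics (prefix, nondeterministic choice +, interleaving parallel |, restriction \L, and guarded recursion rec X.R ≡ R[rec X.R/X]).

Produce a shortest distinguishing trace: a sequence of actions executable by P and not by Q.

Reachable graph of P (4 states):
  m0 = rec X. a.X\{a} + (b.0)\{a} ⊢ -a-> m1, -b-> m2
  m1 = (rec X. a.X\{a} + (b.0)\{a})\{a} ⊢ -b-> m3
  m2 = 0\{a} ⊢ ·
  m3 = 0\{a}\{a} ⊢ ·
Reachable graph of Q (2 states):
  n0 = rec X. a.X\{a} + 0\{a} ⊢ -a-> n1
  n1 = (rec X. a.X\{a} + 0\{a})\{a} ⊢ ·
Trace ⟨b⟩ through P, begin at {m0}:
  after b @ step 1: {m2}
  ✓ P
Trace ⟨b⟩ through Q, begin at {n0}:
  after b @ step 1: ∅ (Q stuck)

b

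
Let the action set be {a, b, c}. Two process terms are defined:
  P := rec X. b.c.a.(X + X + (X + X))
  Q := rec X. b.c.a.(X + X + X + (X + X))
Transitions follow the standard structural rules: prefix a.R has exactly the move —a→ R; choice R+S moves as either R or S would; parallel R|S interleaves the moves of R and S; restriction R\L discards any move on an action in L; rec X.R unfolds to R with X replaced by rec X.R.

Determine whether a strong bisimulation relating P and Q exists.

Reachable graph of P (4 states):
  u0 = rec X. b.c.a.(X + X + (X + X)) ⊢ -b-> u1
  u1 = c.a.((rec X. b.c.a.(X + X + (X + X))) + (rec X. b.c.a.(X + X + (X + X))) + ((rec X. b.c.a.(X + X + (X + X))) + (rec X. b.c.a.(X + X + (X + X))))) ⊢ -c-> u2
  u2 = a.((rec X. b.c.a.(X + X + (X + X))) + (rec X. b.c.a.(X + X + (X + X))) + ((rec X. b.c.a.(X + X + (X + X))) + (rec X. b.c.a.(X + X + (X + X))))) ⊢ -a-> u3
  u3 = (rec X. b.c.a.(X + X + (X + X))) + (rec X. b.c.a.(X + X + (X + X))) + ((rec X. b.c.a.(X + X + (X + X))) + (rec X. b.c.a.(X + X + (X + X)))) ⊢ -b-> u1
Reachable graph of Q (4 states):
  v0 = rec X. b.c.a.(X + X + X + (X + X)) ⊢ -b-> v1
  v1 = c.a.((rec X. b.c.a.(X + X + X + (X + X))) + (rec X. b.c.a.(X + X + X + (X + X))) + (rec X. b.c.a.(X + X + X + (X + X))) + ((rec X. b.c.a.(X + X + X + (X + X))) + (rec X. b.c.a.(X + X + X + (X + X))))) ⊢ -c-> v2
  v2 = a.((rec X. b.c.a.(X + X + X + (X + X))) + (rec X. b.c.a.(X + X + X + (X + X))) + (rec X. b.c.a.(X + X + X + (X + X))) + ((rec X. b.c.a.(X + X + X + (X + X))) + (rec X. b.c.a.(X + X + X + (X + X))))) ⊢ -a-> v3
  v3 = (rec X. b.c.a.(X + X + X + (X + X))) + (rec X. b.c.a.(X + X + X + (X + X))) + (rec X. b.c.a.(X + X + X + (X + X))) + ((rec X. b.c.a.(X + X + X + (X + X))) + (rec X. b.c.a.(X + X + X + (X + X)))) ⊢ -b-> v1
Bisimilarity quotient blocks:
  B0 = {u0, u3, v0, v3}
  B1 = {u1, v1}
  B2 = {u2, v2}
u0 ∈ B0, v0 ∈ B0 → same block

bisimilar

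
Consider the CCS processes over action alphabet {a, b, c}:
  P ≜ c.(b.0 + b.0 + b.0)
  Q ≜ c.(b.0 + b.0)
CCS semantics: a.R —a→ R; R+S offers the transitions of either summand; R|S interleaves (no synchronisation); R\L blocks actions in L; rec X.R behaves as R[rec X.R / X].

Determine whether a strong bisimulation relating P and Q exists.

bisimilar

Reachable graph of P (3 states):
  u0 = c.(b.0 + b.0 + b.0) → ··c··> u1
  u1 = b.0 + b.0 + b.0 → ··b··> u2
  u2 = 0 → ∅
Reachable graph of Q (3 states):
  v0 = c.(b.0 + b.0) → ··c··> v1
  v1 = b.0 + b.0 → ··b··> v2
  v2 = 0 → ∅
Bisimilarity quotient blocks:
  B0 = {u0, v0}
  B1 = {u1, v1}
  B2 = {u2, v2}
u0 ∈ B0, v0 ∈ B0 → same block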